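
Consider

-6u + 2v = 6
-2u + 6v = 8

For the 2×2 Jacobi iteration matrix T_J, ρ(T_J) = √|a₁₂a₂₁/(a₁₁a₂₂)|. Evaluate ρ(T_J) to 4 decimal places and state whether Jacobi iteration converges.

a₁₂a₂₁/(a₁₁a₂₂) = (2)·(-2) / ((-6)·(6)) = 0.111111
ρ = √|0.111111| = √0.111111 = 0.3333
ρ < 1, so Jacobi converges

0.3333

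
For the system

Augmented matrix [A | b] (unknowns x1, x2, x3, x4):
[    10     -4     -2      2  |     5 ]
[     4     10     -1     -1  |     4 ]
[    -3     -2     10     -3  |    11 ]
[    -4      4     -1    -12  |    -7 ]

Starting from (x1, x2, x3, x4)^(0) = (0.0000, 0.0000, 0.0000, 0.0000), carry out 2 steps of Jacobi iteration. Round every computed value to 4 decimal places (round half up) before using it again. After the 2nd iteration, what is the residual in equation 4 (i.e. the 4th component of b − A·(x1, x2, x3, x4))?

Iteration 1:
  x1 = (5 - (-4)·0.0000 - (-2)·0.0000 - (2)·0.0000) / (10) = 0.5000
  x2 = (4 - (4)·0.0000 - (-1)·0.0000 - (-1)·0.0000) / (10) = 0.4000
  x3 = (11 - (-3)·0.0000 - (-2)·0.0000 - (-3)·0.0000) / (10) = 1.1000
  x4 = (-7 - (-4)·0.0000 - (4)·0.0000 - (-1)·0.0000) / (-12) = 0.5833
Iteration 2:
  x1 = (5 - (-4)·0.4000 - (-2)·1.1000 - (2)·0.5833) / (10) = 0.7633
  x2 = (4 - (4)·0.5000 - (-1)·1.1000 - (-1)·0.5833) / (10) = 0.3683
  x3 = (11 - (-3)·0.5000 - (-2)·0.4000 - (-3)·0.5833) / (10) = 1.5050
  x4 = (-7 - (-4)·0.5000 - (4)·0.4000 - (-1)·1.1000) / (-12) = 0.4583
Residual b − A·x = (0.9336, -0.7729, 0.3514, 1.5846)

1.5846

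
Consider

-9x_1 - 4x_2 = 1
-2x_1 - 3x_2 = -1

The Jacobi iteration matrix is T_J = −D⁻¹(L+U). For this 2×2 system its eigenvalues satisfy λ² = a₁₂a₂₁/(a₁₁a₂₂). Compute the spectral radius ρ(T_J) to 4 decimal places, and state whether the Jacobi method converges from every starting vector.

a₁₂a₂₁/(a₁₁a₂₂) = (-4)·(-2) / ((-9)·(-3)) = 0.296296
ρ = √|0.296296| = √0.296296 = 0.5443
ρ < 1, so Jacobi converges

0.5443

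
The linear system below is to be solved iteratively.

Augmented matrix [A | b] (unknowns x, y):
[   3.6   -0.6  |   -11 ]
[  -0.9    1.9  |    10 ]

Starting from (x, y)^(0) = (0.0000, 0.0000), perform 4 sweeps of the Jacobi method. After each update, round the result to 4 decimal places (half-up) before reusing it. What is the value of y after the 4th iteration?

Iteration 1:
  x = (-11 - (-0.6)·0.0000) / (3.6) = -3.0556
  y = (10 - (-0.9)·0.0000) / (1.9) = 5.2632
Iteration 2:
  x = (-11 - (-0.6)·5.2632) / (3.6) = -2.1784
  y = (10 - (-0.9)·-3.0556) / (1.9) = 3.8158
Iteration 3:
  x = (-11 - (-0.6)·3.8158) / (3.6) = -2.4196
  y = (10 - (-0.9)·-2.1784) / (1.9) = 4.2313
Iteration 4:
  x = (-11 - (-0.6)·4.2313) / (3.6) = -2.3503
  y = (10 - (-0.9)·-2.4196) / (1.9) = 4.1170

4.1170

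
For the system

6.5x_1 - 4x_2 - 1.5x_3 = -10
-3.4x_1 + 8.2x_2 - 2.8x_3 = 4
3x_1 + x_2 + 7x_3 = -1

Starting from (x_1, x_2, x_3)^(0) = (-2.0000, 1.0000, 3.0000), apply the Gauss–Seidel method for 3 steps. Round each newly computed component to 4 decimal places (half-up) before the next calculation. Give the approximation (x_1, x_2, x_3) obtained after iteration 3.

(-1.4395, -0.0570, 0.4822)

Iteration 1:
  x_1 = (-10 - (-4)·1.0000 - (-1.5)·3.0000) / (6.5) = -0.2308
  x_2 = (4 - (-3.4)·-0.2308 - (-2.8)·3.0000) / (8.2) = 1.4165
  x_3 = (-1 - (3)·-0.2308 - (1)·1.4165) / (7) = -0.2463
Iteration 2:
  x_1 = (-10 - (-4)·1.4165 - (-1.5)·-0.2463) / (6.5) = -0.7236
  x_2 = (4 - (-3.4)·-0.7236 - (-2.8)·-0.2463) / (8.2) = 0.1037
  x_3 = (-1 - (3)·-0.7236 - (1)·0.1037) / (7) = 0.1524
Iteration 3:
  x_1 = (-10 - (-4)·0.1037 - (-1.5)·0.1524) / (6.5) = -1.4395
  x_2 = (4 - (-3.4)·-1.4395 - (-2.8)·0.1524) / (8.2) = -0.0570
  x_3 = (-1 - (3)·-1.4395 - (1)·-0.0570) / (7) = 0.4822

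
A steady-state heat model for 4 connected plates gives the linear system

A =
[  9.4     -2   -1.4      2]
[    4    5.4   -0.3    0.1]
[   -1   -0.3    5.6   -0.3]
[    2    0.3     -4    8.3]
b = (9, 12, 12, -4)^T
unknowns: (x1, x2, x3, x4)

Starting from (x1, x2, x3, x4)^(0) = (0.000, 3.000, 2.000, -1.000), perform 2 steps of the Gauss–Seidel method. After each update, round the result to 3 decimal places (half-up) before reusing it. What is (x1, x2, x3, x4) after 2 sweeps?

Iteration 1:
  x1 = (9 - (-2)·3.000 - (-1.4)·2.000 - (2)·-1.000) / (9.4) = 2.106
  x2 = (12 - (4)·2.106 - (-0.3)·2.000 - (0.1)·-1.000) / (5.4) = 0.792
  x3 = (12 - (-1)·2.106 - (-0.3)·0.792 - (-0.3)·-1.000) / (5.6) = 2.508
  x4 = (-4 - (2)·2.106 - (0.3)·0.792 - (-4)·2.508) / (8.3) = 0.191
Iteration 2:
  x1 = (9 - (-2)·0.792 - (-1.4)·2.508 - (2)·0.191) / (9.4) = 1.459
  x2 = (12 - (4)·1.459 - (-0.3)·2.508 - (0.1)·0.191) / (5.4) = 1.277
  x3 = (12 - (-1)·1.459 - (-0.3)·1.277 - (-0.3)·0.191) / (5.6) = 2.482
  x4 = (-4 - (2)·1.459 - (0.3)·1.277 - (-4)·2.482) / (8.3) = 0.316

(1.459, 1.277, 2.482, 0.316)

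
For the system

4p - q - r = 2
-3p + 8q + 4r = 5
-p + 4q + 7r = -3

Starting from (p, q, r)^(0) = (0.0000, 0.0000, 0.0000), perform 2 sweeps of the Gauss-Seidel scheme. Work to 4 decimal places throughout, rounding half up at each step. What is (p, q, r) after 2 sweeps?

Iteration 1:
  p = (2 - (-1)·0.0000 - (-1)·0.0000) / (4) = 0.5000
  q = (5 - (-3)·0.5000 - (4)·0.0000) / (8) = 0.8125
  r = (-3 - (-1)·0.5000 - (4)·0.8125) / (7) = -0.8214
Iteration 2:
  p = (2 - (-1)·0.8125 - (-1)·-0.8214) / (4) = 0.4978
  q = (5 - (-3)·0.4978 - (4)·-0.8214) / (8) = 1.2224
  r = (-3 - (-1)·0.4978 - (4)·1.2224) / (7) = -1.0560

(0.4978, 1.2224, -1.0560)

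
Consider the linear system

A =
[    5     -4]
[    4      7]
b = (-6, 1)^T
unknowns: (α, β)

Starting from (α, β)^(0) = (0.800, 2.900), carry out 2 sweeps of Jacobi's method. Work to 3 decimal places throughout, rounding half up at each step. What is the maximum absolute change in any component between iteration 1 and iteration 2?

Iteration 1:
  α = (-6 - (-4)·2.900) / (5) = 1.120
  β = (1 - (4)·0.800) / (7) = -0.314
Iteration 2:
  α = (-6 - (-4)·-0.314) / (5) = -1.451
  β = (1 - (4)·1.120) / (7) = -0.497
Change: (-2.571, -0.183) → max |·| = 2.571

2.571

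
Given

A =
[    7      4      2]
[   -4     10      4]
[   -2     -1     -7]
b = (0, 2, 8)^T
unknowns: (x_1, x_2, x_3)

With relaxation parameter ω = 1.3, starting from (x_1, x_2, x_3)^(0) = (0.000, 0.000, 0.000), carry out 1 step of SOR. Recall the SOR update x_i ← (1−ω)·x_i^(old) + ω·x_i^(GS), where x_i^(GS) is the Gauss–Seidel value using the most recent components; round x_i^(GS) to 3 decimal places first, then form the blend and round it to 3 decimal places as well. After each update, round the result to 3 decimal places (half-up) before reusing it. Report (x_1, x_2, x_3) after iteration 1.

Iteration 1:
  x_1: GS value = (0 - (4)·0.000 - (2)·0.000) / (7) = 0.000;  x_1 ← (1−ω)·0.000 + ω·0.000 = 0.000
  x_2: GS value = (2 - (-4)·0.000 - (4)·0.000) / (10) = 0.200;  x_2 ← (1−ω)·0.000 + ω·0.200 = 0.260
  x_3: GS value = (8 - (-2)·0.000 - (-1)·0.260) / (-7) = -1.180;  x_3 ← (1−ω)·0.000 + ω·-1.180 = -1.534

(0.000, 0.260, -1.534)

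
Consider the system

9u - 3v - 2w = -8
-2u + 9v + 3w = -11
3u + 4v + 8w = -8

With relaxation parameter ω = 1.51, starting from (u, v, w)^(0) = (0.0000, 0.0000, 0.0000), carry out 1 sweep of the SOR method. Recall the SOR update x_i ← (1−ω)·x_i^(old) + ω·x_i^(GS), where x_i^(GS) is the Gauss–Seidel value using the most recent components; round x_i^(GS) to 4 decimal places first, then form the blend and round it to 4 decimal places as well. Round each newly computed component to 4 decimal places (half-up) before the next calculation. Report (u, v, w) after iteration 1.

(-1.3422, -2.2960, 0.9835)

Iteration 1:
  u: GS value = (-8 - (-3)·0.0000 - (-2)·0.0000) / (9) = -0.8889;  u ← (1−ω)·0.0000 + ω·-0.8889 = -1.3422
  v: GS value = (-11 - (-2)·-1.3422 - (3)·0.0000) / (9) = -1.5205;  v ← (1−ω)·0.0000 + ω·-1.5205 = -2.2960
  w: GS value = (-8 - (3)·-1.3422 - (4)·-2.2960) / (8) = 0.6513;  w ← (1−ω)·0.0000 + ω·0.6513 = 0.9835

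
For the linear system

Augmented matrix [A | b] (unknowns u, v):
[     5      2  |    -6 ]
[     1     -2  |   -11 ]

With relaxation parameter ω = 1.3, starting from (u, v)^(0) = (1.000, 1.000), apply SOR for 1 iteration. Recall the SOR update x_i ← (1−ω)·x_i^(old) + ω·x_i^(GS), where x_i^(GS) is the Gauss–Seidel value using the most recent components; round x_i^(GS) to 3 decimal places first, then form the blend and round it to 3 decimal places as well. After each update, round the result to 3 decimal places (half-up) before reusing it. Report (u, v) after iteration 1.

Iteration 1:
  u: GS value = (-6 - (2)·1.000) / (5) = -1.600;  u ← (1−ω)·1.000 + ω·-1.600 = -2.380
  v: GS value = (-11 - (1)·-2.380) / (-2) = 4.310;  v ← (1−ω)·1.000 + ω·4.310 = 5.303

(-2.380, 5.303)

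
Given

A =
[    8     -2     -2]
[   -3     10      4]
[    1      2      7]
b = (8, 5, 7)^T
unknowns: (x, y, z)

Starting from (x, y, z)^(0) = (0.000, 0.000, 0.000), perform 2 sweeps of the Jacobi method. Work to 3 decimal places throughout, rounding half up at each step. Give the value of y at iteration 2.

Iteration 1:
  x = (8 - (-2)·0.000 - (-2)·0.000) / (8) = 1.000
  y = (5 - (-3)·0.000 - (4)·0.000) / (10) = 0.500
  z = (7 - (1)·0.000 - (2)·0.000) / (7) = 1.000
Iteration 2:
  x = (8 - (-2)·0.500 - (-2)·1.000) / (8) = 1.375
  y = (5 - (-3)·1.000 - (4)·1.000) / (10) = 0.400
  z = (7 - (1)·1.000 - (2)·0.500) / (7) = 0.714

0.400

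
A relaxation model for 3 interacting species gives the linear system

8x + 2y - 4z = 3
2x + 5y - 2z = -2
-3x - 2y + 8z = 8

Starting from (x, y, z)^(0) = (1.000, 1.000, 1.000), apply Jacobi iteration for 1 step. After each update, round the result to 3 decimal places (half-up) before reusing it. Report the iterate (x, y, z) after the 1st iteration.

Iteration 1:
  x = (3 - (2)·1.000 - (-4)·1.000) / (8) = 0.625
  y = (-2 - (2)·1.000 - (-2)·1.000) / (5) = -0.400
  z = (8 - (-3)·1.000 - (-2)·1.000) / (8) = 1.625

(0.625, -0.400, 1.625)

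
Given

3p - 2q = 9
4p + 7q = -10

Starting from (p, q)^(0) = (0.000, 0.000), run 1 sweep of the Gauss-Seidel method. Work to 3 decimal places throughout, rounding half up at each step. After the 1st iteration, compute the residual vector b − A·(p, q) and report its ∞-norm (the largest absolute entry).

Iteration 1:
  p = (9 - (-2)·0.000) / (3) = 3.000
  q = (-10 - (4)·3.000) / (7) = -3.143
Residual b − A·x = (-6.286, 0.001); ∞-norm = 6.286

6.286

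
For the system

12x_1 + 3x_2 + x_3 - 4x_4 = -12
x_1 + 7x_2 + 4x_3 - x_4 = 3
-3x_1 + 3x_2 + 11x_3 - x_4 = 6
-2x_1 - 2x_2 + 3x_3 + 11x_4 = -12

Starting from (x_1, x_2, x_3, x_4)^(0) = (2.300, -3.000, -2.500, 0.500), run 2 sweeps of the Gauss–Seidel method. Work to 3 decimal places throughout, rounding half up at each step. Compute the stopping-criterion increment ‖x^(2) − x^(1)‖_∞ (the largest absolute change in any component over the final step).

Iteration 1:
  x_1 = (-12 - (3)·-3.000 - (1)·-2.500 - (-4)·0.500) / (12) = 0.125
  x_2 = (3 - (1)·0.125 - (4)·-2.500 - (-1)·0.500) / (7) = 1.911
  x_3 = (6 - (-3)·0.125 - (3)·1.911 - (-1)·0.500) / (11) = 0.104
  x_4 = (-12 - (-2)·0.125 - (-2)·1.911 - (3)·0.104) / (11) = -0.749
Iteration 2:
  x_1 = (-12 - (3)·1.911 - (1)·0.104 - (-4)·-0.749) / (12) = -1.736
  x_2 = (3 - (1)·-1.736 - (4)·0.104 - (-1)·-0.749) / (7) = 0.510
  x_3 = (6 - (-3)·-1.736 - (3)·0.510 - (-1)·-0.749) / (11) = -0.135
  x_4 = (-12 - (-2)·-1.736 - (-2)·0.510 - (3)·-0.135) / (11) = -1.277
Change: (-1.861, -1.401, -0.239, -0.528) → max |·| = 1.861

1.861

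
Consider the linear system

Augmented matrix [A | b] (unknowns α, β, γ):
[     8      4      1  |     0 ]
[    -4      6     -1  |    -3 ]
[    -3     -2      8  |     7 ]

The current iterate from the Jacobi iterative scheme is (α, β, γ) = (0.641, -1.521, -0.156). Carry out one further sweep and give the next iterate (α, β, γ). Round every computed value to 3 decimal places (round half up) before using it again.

One sweep:
  α = (0 - (4)·-1.521 - (1)·-0.156) / (8) = 0.780
  β = (-3 - (-4)·0.641 - (-1)·-0.156) / (6) = -0.099
  γ = (7 - (-3)·0.641 - (-2)·-1.521) / (8) = 0.735

(0.780, -0.099, 0.735)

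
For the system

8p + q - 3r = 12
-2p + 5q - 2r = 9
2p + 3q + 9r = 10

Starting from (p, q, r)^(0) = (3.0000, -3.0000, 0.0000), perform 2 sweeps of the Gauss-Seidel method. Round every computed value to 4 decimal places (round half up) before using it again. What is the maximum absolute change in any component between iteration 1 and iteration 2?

0.7521

Iteration 1:
  p = (12 - (1)·-3.0000 - (-3)·0.0000) / (8) = 1.8750
  q = (9 - (-2)·1.8750 - (-2)·0.0000) / (5) = 2.5500
  r = (10 - (2)·1.8750 - (3)·2.5500) / (9) = -0.1556
Iteration 2:
  p = (12 - (1)·2.5500 - (-3)·-0.1556) / (8) = 1.1229
  q = (9 - (-2)·1.1229 - (-2)·-0.1556) / (5) = 2.1869
  r = (10 - (2)·1.1229 - (3)·2.1869) / (9) = 0.1326
Change: (-0.7521, -0.3631, 0.2882) → max |·| = 0.7521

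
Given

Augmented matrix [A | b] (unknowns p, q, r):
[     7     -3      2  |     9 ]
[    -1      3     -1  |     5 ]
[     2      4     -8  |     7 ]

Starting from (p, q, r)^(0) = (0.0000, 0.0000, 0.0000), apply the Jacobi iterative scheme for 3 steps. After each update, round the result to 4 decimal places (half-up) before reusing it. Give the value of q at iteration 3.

2.5099

Iteration 1:
  p = (9 - (-3)·0.0000 - (2)·0.0000) / (7) = 1.2857
  q = (5 - (-1)·0.0000 - (-1)·0.0000) / (3) = 1.6667
  r = (7 - (2)·0.0000 - (4)·0.0000) / (-8) = -0.8750
Iteration 2:
  p = (9 - (-3)·1.6667 - (2)·-0.8750) / (7) = 2.2500
  q = (5 - (-1)·1.2857 - (-1)·-0.8750) / (3) = 1.8036
  r = (7 - (2)·1.2857 - (4)·1.6667) / (-8) = 0.2798
Iteration 3:
  p = (9 - (-3)·1.8036 - (2)·0.2798) / (7) = 1.9787
  q = (5 - (-1)·2.2500 - (-1)·0.2798) / (3) = 2.5099
  r = (7 - (2)·2.2500 - (4)·1.8036) / (-8) = 0.5893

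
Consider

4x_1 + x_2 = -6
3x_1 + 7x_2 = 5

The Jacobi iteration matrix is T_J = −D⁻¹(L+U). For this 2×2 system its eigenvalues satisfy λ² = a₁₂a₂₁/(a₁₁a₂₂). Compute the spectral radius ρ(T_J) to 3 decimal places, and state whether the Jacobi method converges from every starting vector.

0.327

a₁₂a₂₁/(a₁₁a₂₂) = (1)·(3) / ((4)·(7)) = 0.107143
ρ = √|0.107143| = √0.107143 = 0.327
ρ < 1, so Jacobi converges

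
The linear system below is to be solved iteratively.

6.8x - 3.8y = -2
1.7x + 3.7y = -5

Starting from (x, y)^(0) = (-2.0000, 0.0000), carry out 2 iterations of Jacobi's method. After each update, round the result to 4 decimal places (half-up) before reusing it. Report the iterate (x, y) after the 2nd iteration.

(-0.5358, -1.2162)

Iteration 1:
  x = (-2 - (-3.8)·0.0000) / (6.8) = -0.2941
  y = (-5 - (1.7)·-2.0000) / (3.7) = -0.4324
Iteration 2:
  x = (-2 - (-3.8)·-0.4324) / (6.8) = -0.5358
  y = (-5 - (1.7)·-0.2941) / (3.7) = -1.2162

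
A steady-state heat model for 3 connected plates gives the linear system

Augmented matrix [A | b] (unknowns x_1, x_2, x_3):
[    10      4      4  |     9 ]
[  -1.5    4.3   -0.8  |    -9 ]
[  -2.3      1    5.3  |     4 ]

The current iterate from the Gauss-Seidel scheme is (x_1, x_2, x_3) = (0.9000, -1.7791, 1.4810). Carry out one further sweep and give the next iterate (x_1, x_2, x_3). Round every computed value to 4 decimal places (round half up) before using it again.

One sweep:
  x_1 = (9 - (4)·-1.7791 - (4)·1.4810) / (10) = 1.0192
  x_2 = (-9 - (-1.5)·1.0192 - (-0.8)·1.4810) / (4.3) = -1.4620
  x_3 = (4 - (-2.3)·1.0192 - (1)·-1.4620) / (5.3) = 1.4729

(1.0192, -1.4620, 1.4729)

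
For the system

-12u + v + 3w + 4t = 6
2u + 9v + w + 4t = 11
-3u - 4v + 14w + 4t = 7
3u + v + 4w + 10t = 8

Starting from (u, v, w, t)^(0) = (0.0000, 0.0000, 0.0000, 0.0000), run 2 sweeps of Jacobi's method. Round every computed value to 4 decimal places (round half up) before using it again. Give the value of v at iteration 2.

Iteration 1:
  u = (6 - (1)·0.0000 - (3)·0.0000 - (4)·0.0000) / (-12) = -0.5000
  v = (11 - (2)·0.0000 - (1)·0.0000 - (4)·0.0000) / (9) = 1.2222
  w = (7 - (-3)·0.0000 - (-4)·0.0000 - (4)·0.0000) / (14) = 0.5000
  t = (8 - (3)·0.0000 - (1)·0.0000 - (4)·0.0000) / (10) = 0.8000
Iteration 2:
  u = (6 - (1)·1.2222 - (3)·0.5000 - (4)·0.8000) / (-12) = -0.0065
  v = (11 - (2)·-0.5000 - (1)·0.5000 - (4)·0.8000) / (9) = 0.9222
  w = (7 - (-3)·-0.5000 - (-4)·1.2222 - (4)·0.8000) / (14) = 0.5135
  t = (8 - (3)·-0.5000 - (1)·1.2222 - (4)·0.5000) / (10) = 0.6278

0.9222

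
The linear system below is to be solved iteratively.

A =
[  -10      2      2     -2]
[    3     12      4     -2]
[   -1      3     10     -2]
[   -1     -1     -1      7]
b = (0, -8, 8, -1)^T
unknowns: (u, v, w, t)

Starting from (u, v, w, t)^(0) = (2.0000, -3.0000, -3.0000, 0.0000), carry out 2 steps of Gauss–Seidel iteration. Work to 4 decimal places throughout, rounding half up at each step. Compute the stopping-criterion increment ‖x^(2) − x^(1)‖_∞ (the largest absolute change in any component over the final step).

Iteration 1:
  u = (0 - (2)·-3.0000 - (2)·-3.0000 - (-2)·0.0000) / (-10) = -1.2000
  v = (-8 - (3)·-1.2000 - (4)·-3.0000 - (-2)·0.0000) / (12) = 0.6333
  w = (8 - (-1)·-1.2000 - (3)·0.6333 - (-2)·0.0000) / (10) = 0.4900
  t = (-1 - (-1)·-1.2000 - (-1)·0.6333 - (-1)·0.4900) / (7) = -0.1538
Iteration 2:
  u = (0 - (2)·0.6333 - (2)·0.4900 - (-2)·-0.1538) / (-10) = 0.2554
  v = (-8 - (3)·0.2554 - (4)·0.4900 - (-2)·-0.1538) / (12) = -0.9195
  w = (8 - (-1)·0.2554 - (3)·-0.9195 - (-2)·-0.1538) / (10) = 1.0706
  t = (-1 - (-1)·0.2554 - (-1)·-0.9195 - (-1)·1.0706) / (7) = -0.0848
Change: (1.4554, -1.5528, 0.5806, 0.0690) → max |·| = 1.5528

1.5528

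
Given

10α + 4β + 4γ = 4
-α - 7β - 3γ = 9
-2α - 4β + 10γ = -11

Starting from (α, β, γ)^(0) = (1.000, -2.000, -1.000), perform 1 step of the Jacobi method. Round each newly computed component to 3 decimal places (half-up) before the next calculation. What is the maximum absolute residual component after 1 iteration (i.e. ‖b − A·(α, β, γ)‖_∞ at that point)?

Iteration 1:
  α = (4 - (4)·-2.000 - (4)·-1.000) / (10) = 1.600
  β = (9 - (-1)·1.000 - (-3)·-1.000) / (-7) = -1.000
  γ = (-11 - (-2)·1.000 - (-4)·-2.000) / (10) = -1.700
Residual b − A·x = (-1.200, -1.500, 5.200); ∞-norm = 5.200

5.200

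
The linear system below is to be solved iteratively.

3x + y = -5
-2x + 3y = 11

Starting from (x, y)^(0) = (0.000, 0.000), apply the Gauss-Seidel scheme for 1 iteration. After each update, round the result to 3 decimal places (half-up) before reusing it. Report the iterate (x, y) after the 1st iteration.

(-1.667, 2.555)

Iteration 1:
  x = (-5 - (1)·0.000) / (3) = -1.667
  y = (11 - (-2)·-1.667) / (3) = 2.555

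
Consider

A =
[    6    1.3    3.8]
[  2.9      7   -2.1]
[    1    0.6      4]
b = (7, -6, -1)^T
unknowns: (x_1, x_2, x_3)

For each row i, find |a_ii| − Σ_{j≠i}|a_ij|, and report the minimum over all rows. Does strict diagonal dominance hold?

0.9

row 1: |6| − (1.3+3.8) = 0.9
row 2: |7| − (2.9+2.1) = 2
row 3: |4| − (1+0.6) = 2.4
minimum over rows = 0.9 → strictly diagonally dominant (convergence guaranteed)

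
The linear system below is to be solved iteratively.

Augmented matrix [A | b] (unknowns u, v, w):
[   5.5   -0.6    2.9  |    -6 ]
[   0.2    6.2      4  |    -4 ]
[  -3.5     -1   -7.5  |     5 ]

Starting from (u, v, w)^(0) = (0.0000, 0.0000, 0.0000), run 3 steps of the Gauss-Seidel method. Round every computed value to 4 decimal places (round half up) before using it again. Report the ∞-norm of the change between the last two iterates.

0.0037

Iteration 1:
  u = (-6 - (-0.6)·0.0000 - (2.9)·0.0000) / (5.5) = -1.0909
  v = (-4 - (0.2)·-1.0909 - (4)·0.0000) / (6.2) = -0.6100
  w = (5 - (-3.5)·-1.0909 - (-1)·-0.6100) / (-7.5) = -0.0762
Iteration 2:
  u = (-6 - (-0.6)·-0.6100 - (2.9)·-0.0762) / (5.5) = -1.1173
  v = (-4 - (0.2)·-1.1173 - (4)·-0.0762) / (6.2) = -0.5600
  w = (5 - (-3.5)·-1.1173 - (-1)·-0.5600) / (-7.5) = -0.0706
Iteration 3:
  u = (-6 - (-0.6)·-0.5600 - (2.9)·-0.0706) / (5.5) = -1.1148
  v = (-4 - (0.2)·-1.1148 - (4)·-0.0706) / (6.2) = -0.5637
  w = (5 - (-3.5)·-1.1148 - (-1)·-0.5637) / (-7.5) = -0.0713
Change: (0.0025, -0.0037, -0.0007) → max |·| = 0.0037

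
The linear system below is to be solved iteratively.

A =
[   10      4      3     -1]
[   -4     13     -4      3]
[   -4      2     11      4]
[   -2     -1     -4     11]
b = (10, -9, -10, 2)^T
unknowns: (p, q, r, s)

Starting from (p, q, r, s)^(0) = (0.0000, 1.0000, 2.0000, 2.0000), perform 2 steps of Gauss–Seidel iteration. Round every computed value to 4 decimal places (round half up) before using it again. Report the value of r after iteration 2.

Iteration 1:
  p = (10 - (4)·1.0000 - (3)·2.0000 - (-1)·2.0000) / (10) = 0.2000
  q = (-9 - (-4)·0.2000 - (-4)·2.0000 - (3)·2.0000) / (13) = -0.4769
  r = (-10 - (-4)·0.2000 - (2)·-0.4769 - (4)·2.0000) / (11) = -1.4769
  s = (2 - (-2)·0.2000 - (-1)·-0.4769 - (-4)·-1.4769) / (11) = -0.3622
Iteration 2:
  p = (10 - (4)·-0.4769 - (3)·-1.4769 - (-1)·-0.3622) / (10) = 1.5976
  q = (-9 - (-4)·1.5976 - (-4)·-1.4769 - (3)·-0.3622) / (13) = -0.5716
  r = (-10 - (-4)·1.5976 - (2)·-0.5716 - (4)·-0.3622) / (11) = -0.0925
  s = (2 - (-2)·1.5976 - (-1)·-0.5716 - (-4)·-0.0925) / (11) = 0.3867

-0.0925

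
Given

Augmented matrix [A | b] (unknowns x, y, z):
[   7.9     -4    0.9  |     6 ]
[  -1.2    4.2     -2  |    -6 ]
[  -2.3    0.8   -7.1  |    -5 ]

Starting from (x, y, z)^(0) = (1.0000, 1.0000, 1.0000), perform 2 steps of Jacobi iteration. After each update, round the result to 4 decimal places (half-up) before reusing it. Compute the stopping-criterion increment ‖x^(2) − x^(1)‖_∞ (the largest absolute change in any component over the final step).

0.7861

Iteration 1:
  x = (6 - (-4)·1.0000 - (0.9)·1.0000) / (7.9) = 1.1519
  y = (-6 - (-1.2)·1.0000 - (-2)·1.0000) / (4.2) = -0.6667
  z = (-5 - (-2.3)·1.0000 - (0.8)·1.0000) / (-7.1) = 0.4930
Iteration 2:
  x = (6 - (-4)·-0.6667 - (0.9)·0.4930) / (7.9) = 0.3658
  y = (-6 - (-1.2)·1.1519 - (-2)·0.4930) / (4.2) = -0.8647
  z = (-5 - (-2.3)·1.1519 - (0.8)·-0.6667) / (-7.1) = 0.2560
Change: (-0.7861, -0.1980, -0.2370) → max |·| = 0.7861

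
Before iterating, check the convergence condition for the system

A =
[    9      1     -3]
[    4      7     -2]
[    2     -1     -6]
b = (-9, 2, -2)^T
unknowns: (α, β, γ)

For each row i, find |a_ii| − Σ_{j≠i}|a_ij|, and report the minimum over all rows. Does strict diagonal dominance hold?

row 1: |9| − (1+3) = 5
row 2: |7| − (4+2) = 1
row 3: |-6| − (2+1) = 3
minimum over rows = 1 → strictly diagonally dominant (convergence guaranteed)

1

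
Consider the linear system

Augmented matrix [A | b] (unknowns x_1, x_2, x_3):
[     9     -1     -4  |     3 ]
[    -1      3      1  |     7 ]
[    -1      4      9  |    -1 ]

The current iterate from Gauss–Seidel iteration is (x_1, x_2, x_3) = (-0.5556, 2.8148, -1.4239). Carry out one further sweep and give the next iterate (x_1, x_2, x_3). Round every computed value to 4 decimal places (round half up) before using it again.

(0.0132, 2.8124, -1.3596)

One sweep:
  x_1 = (3 - (-1)·2.8148 - (-4)·-1.4239) / (9) = 0.0132
  x_2 = (7 - (-1)·0.0132 - (1)·-1.4239) / (3) = 2.8124
  x_3 = (-1 - (-1)·0.0132 - (4)·2.8124) / (9) = -1.3596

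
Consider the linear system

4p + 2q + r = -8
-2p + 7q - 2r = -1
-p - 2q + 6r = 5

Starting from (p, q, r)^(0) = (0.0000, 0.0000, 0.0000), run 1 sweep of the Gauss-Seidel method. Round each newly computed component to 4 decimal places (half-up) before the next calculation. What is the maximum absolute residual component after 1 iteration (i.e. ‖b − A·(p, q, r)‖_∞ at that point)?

1.1667

Iteration 1:
  p = (-8 - (2)·0.0000 - (1)·0.0000) / (4) = -2.0000
  q = (-1 - (-2)·-2.0000 - (-2)·0.0000) / (7) = -0.7143
  r = (5 - (-1)·-2.0000 - (-2)·-0.7143) / (6) = 0.2619
Residual b − A·x = (1.1667, 0.5239, 0.0000); ∞-norm = 1.1667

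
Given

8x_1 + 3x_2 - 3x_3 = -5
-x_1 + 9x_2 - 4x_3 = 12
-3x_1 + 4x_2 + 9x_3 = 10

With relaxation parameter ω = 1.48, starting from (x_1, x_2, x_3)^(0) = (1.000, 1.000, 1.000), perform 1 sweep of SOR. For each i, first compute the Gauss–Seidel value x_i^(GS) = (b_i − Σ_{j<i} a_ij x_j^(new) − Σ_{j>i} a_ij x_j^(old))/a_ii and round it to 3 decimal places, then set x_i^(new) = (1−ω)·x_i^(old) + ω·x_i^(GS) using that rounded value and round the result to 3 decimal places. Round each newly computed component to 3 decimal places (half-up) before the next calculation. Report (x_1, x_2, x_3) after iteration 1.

Iteration 1:
  x_1: GS value = (-5 - (3)·1.000 - (-3)·1.000) / (8) = -0.625;  x_1 ← (1−ω)·1.000 + ω·-0.625 = -1.405
  x_2: GS value = (12 - (-1)·-1.405 - (-4)·1.000) / (9) = 1.622;  x_2 ← (1−ω)·1.000 + ω·1.622 = 1.921
  x_3: GS value = (10 - (-3)·-1.405 - (4)·1.921) / (9) = -0.211;  x_3 ← (1−ω)·1.000 + ω·-0.211 = -0.792

(-1.405, 1.921, -0.792)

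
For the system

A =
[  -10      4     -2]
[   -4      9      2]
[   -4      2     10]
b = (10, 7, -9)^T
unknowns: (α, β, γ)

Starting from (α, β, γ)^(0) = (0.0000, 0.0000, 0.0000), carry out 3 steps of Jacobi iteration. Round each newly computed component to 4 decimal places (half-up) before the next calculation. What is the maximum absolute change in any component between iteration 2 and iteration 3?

0.3418

Iteration 1:
  α = (10 - (4)·0.0000 - (-2)·0.0000) / (-10) = -1.0000
  β = (7 - (-4)·0.0000 - (2)·0.0000) / (9) = 0.7778
  γ = (-9 - (-4)·0.0000 - (2)·0.0000) / (10) = -0.9000
Iteration 2:
  α = (10 - (4)·0.7778 - (-2)·-0.9000) / (-10) = -0.5089
  β = (7 - (-4)·-1.0000 - (2)·-0.9000) / (9) = 0.5333
  γ = (-9 - (-4)·-1.0000 - (2)·0.7778) / (10) = -1.4556
Iteration 3:
  α = (10 - (4)·0.5333 - (-2)·-1.4556) / (-10) = -0.4956
  β = (7 - (-4)·-0.5089 - (2)·-1.4556) / (9) = 0.8751
  γ = (-9 - (-4)·-0.5089 - (2)·0.5333) / (10) = -1.2102
Change: (0.0133, 0.3418, 0.2454) → max |·| = 0.3418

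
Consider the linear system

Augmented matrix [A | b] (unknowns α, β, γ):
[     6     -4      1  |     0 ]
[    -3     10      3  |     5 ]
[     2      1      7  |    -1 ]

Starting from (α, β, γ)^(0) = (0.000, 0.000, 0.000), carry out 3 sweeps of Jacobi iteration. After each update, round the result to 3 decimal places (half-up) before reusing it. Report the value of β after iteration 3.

0.671

Iteration 1:
  α = (0 - (-4)·0.000 - (1)·0.000) / (6) = 0.000
  β = (5 - (-3)·0.000 - (3)·0.000) / (10) = 0.500
  γ = (-1 - (2)·0.000 - (1)·0.000) / (7) = -0.143
Iteration 2:
  α = (0 - (-4)·0.500 - (1)·-0.143) / (6) = 0.357
  β = (5 - (-3)·0.000 - (3)·-0.143) / (10) = 0.543
  γ = (-1 - (2)·0.000 - (1)·0.500) / (7) = -0.214
Iteration 3:
  α = (0 - (-4)·0.543 - (1)·-0.214) / (6) = 0.398
  β = (5 - (-3)·0.357 - (3)·-0.214) / (10) = 0.671
  γ = (-1 - (2)·0.357 - (1)·0.543) / (7) = -0.322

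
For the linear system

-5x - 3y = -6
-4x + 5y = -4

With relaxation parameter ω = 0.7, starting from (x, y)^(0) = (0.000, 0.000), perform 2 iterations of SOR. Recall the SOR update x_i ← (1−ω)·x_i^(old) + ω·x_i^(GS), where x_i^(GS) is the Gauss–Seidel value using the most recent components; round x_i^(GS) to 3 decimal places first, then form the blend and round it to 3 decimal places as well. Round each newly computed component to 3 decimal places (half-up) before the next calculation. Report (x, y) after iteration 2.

Iteration 1:
  x: GS value = (-6 - (-3)·0.000) / (-5) = 1.200;  x ← (1−ω)·0.000 + ω·1.200 = 0.840
  y: GS value = (-4 - (-4)·0.840) / (5) = -0.128;  y ← (1−ω)·0.000 + ω·-0.128 = -0.090
Iteration 2:
  x: GS value = (-6 - (-3)·-0.090) / (-5) = 1.254;  x ← (1−ω)·0.840 + ω·1.254 = 1.130
  y: GS value = (-4 - (-4)·1.130) / (5) = 0.104;  y ← (1−ω)·-0.090 + ω·0.104 = 0.046

(1.130, 0.046)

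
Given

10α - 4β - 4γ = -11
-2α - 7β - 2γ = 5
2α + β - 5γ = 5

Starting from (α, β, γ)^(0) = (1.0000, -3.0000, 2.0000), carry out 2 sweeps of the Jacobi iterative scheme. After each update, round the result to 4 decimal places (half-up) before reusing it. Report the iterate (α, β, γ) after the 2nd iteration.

Iteration 1:
  α = (-11 - (-4)·-3.0000 - (-4)·2.0000) / (10) = -1.5000
  β = (5 - (-2)·1.0000 - (-2)·2.0000) / (-7) = -1.5714
  γ = (5 - (2)·1.0000 - (1)·-3.0000) / (-5) = -1.2000
Iteration 2:
  α = (-11 - (-4)·-1.5714 - (-4)·-1.2000) / (10) = -2.2086
  β = (5 - (-2)·-1.5000 - (-2)·-1.2000) / (-7) = 0.0571
  γ = (5 - (2)·-1.5000 - (1)·-1.5714) / (-5) = -1.9143

(-2.2086, 0.0571, -1.9143)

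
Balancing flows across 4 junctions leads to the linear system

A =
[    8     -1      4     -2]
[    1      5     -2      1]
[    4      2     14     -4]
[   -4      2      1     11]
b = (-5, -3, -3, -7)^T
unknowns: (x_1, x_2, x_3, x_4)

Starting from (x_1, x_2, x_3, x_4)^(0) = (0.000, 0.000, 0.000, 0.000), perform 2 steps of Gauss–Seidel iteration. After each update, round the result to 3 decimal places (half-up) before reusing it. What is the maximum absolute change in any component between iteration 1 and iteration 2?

Iteration 1:
  x_1 = (-5 - (-1)·0.000 - (4)·0.000 - (-2)·0.000) / (8) = -0.625
  x_2 = (-3 - (1)·-0.625 - (-2)·0.000 - (1)·0.000) / (5) = -0.475
  x_3 = (-3 - (4)·-0.625 - (2)·-0.475 - (-4)·0.000) / (14) = 0.032
  x_4 = (-7 - (-4)·-0.625 - (2)·-0.475 - (1)·0.032) / (11) = -0.780
Iteration 2:
  x_1 = (-5 - (-1)·-0.475 - (4)·0.032 - (-2)·-0.780) / (8) = -0.895
  x_2 = (-3 - (1)·-0.895 - (-2)·0.032 - (1)·-0.780) / (5) = -0.252
  x_3 = (-3 - (4)·-0.895 - (2)·-0.252 - (-4)·-0.780) / (14) = -0.145
  x_4 = (-7 - (-4)·-0.895 - (2)·-0.252 - (1)·-0.145) / (11) = -0.903
Change: (-0.270, 0.223, -0.177, -0.123) → max |·| = 0.270

0.270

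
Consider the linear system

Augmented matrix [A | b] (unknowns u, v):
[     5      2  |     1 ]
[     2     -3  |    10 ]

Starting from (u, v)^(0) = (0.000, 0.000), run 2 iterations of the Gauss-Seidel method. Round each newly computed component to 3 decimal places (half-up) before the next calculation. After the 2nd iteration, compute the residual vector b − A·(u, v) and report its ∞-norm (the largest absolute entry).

1.706

Iteration 1:
  u = (1 - (2)·0.000) / (5) = 0.200
  v = (10 - (2)·0.200) / (-3) = -3.200
Iteration 2:
  u = (1 - (2)·-3.200) / (5) = 1.480
  v = (10 - (2)·1.480) / (-3) = -2.347
Residual b − A·x = (-1.706, -0.001); ∞-norm = 1.706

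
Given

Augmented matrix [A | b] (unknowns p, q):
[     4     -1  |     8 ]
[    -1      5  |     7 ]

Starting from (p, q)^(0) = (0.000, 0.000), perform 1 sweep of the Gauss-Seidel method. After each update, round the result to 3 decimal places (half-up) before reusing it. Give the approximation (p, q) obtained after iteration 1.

Iteration 1:
  p = (8 - (-1)·0.000) / (4) = 2.000
  q = (7 - (-1)·2.000) / (5) = 1.800

(2.000, 1.800)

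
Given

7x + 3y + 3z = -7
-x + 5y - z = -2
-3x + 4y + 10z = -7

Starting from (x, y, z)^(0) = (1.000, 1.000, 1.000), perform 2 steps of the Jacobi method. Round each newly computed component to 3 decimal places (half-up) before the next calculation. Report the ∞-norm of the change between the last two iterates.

1.200

Iteration 1:
  x = (-7 - (3)·1.000 - (3)·1.000) / (7) = -1.857
  y = (-2 - (-1)·1.000 - (-1)·1.000) / (5) = 0.000
  z = (-7 - (-3)·1.000 - (4)·1.000) / (10) = -0.800
Iteration 2:
  x = (-7 - (3)·0.000 - (3)·-0.800) / (7) = -0.657
  y = (-2 - (-1)·-1.857 - (-1)·-0.800) / (5) = -0.931
  z = (-7 - (-3)·-1.857 - (4)·0.000) / (10) = -1.257
Change: (1.200, -0.931, -0.457) → max |·| = 1.200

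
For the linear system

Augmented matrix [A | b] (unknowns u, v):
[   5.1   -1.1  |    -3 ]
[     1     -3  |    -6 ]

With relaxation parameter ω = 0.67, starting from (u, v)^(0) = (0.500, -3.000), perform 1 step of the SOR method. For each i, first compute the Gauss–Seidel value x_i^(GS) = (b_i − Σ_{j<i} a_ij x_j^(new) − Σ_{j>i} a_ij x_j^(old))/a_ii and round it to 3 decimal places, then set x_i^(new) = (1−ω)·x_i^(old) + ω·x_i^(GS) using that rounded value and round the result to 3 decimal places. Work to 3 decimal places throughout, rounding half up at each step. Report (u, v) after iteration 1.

(-0.662, 0.202)

Iteration 1:
  u: GS value = (-3 - (-1.1)·-3.000) / (5.1) = -1.235;  u ← (1−ω)·0.500 + ω·-1.235 = -0.662
  v: GS value = (-6 - (1)·-0.662) / (-3) = 1.779;  v ← (1−ω)·-3.000 + ω·1.779 = 0.202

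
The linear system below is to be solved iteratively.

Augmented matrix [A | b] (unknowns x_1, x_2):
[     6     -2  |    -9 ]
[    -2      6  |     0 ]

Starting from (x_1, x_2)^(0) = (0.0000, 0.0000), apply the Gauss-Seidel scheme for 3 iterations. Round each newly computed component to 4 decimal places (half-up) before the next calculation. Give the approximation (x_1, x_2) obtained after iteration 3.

(-1.6852, -0.5617)

Iteration 1:
  x_1 = (-9 - (-2)·0.0000) / (6) = -1.5000
  x_2 = (0 - (-2)·-1.5000) / (6) = -0.5000
Iteration 2:
  x_1 = (-9 - (-2)·-0.5000) / (6) = -1.6667
  x_2 = (0 - (-2)·-1.6667) / (6) = -0.5556
Iteration 3:
  x_1 = (-9 - (-2)·-0.5556) / (6) = -1.6852
  x_2 = (0 - (-2)·-1.6852) / (6) = -0.5617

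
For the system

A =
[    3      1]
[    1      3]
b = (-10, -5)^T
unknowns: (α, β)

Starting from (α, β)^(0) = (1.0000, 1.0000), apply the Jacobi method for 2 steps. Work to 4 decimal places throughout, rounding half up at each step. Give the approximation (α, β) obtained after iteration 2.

Iteration 1:
  α = (-10 - (1)·1.0000) / (3) = -3.6667
  β = (-5 - (1)·1.0000) / (3) = -2.0000
Iteration 2:
  α = (-10 - (1)·-2.0000) / (3) = -2.6667
  β = (-5 - (1)·-3.6667) / (3) = -0.4444

(-2.6667, -0.4444)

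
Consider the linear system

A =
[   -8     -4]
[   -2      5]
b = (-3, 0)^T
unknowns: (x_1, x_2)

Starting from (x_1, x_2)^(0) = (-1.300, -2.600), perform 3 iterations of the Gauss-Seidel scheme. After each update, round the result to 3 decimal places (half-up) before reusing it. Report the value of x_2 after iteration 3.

Iteration 1:
  x_1 = (-3 - (-4)·-2.600) / (-8) = 1.675
  x_2 = (0 - (-2)·1.675) / (5) = 0.670
Iteration 2:
  x_1 = (-3 - (-4)·0.670) / (-8) = 0.040
  x_2 = (0 - (-2)·0.040) / (5) = 0.016
Iteration 3:
  x_1 = (-3 - (-4)·0.016) / (-8) = 0.367
  x_2 = (0 - (-2)·0.367) / (5) = 0.147

0.147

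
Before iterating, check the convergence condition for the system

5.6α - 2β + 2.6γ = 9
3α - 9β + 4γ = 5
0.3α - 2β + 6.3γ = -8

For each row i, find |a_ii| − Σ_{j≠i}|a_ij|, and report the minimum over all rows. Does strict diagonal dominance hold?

row 1: |5.6| − (2+2.6) = 1
row 2: |-9| − (3+4) = 2
row 3: |6.3| − (0.3+2) = 4
minimum over rows = 1 → strictly diagonally dominant (convergence guaranteed)

1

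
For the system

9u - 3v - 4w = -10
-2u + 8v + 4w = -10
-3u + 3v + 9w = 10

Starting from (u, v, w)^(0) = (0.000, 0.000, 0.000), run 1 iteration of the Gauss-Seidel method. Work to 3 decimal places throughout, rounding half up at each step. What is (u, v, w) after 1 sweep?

(-1.111, -1.528, 1.250)

Iteration 1:
  u = (-10 - (-3)·0.000 - (-4)·0.000) / (9) = -1.111
  v = (-10 - (-2)·-1.111 - (4)·0.000) / (8) = -1.528
  w = (10 - (-3)·-1.111 - (3)·-1.528) / (9) = 1.250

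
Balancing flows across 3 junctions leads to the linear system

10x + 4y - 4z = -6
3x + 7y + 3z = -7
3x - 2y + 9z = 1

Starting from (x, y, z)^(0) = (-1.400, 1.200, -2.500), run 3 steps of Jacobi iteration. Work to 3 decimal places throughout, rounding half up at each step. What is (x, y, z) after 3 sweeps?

(-0.030, -1.181, 0.184)

Iteration 1:
  x = (-6 - (4)·1.200 - (-4)·-2.500) / (10) = -2.080
  y = (-7 - (3)·-1.400 - (3)·-2.500) / (7) = 0.671
  z = (1 - (3)·-1.400 - (-2)·1.200) / (9) = 0.844
Iteration 2:
  x = (-6 - (4)·0.671 - (-4)·0.844) / (10) = -0.531
  y = (-7 - (3)·-2.080 - (3)·0.844) / (7) = -0.470
  z = (1 - (3)·-2.080 - (-2)·0.671) / (9) = 0.954
Iteration 3:
  x = (-6 - (4)·-0.470 - (-4)·0.954) / (10) = -0.030
  y = (-7 - (3)·-0.531 - (3)·0.954) / (7) = -1.181
  z = (1 - (3)·-0.531 - (-2)·-0.470) / (9) = 0.184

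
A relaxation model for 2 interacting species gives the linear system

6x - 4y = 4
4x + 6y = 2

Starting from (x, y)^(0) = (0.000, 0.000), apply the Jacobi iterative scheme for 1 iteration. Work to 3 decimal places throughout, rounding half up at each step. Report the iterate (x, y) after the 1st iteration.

(0.667, 0.333)

Iteration 1:
  x = (4 - (-4)·0.000) / (6) = 0.667
  y = (2 - (4)·0.000) / (6) = 0.333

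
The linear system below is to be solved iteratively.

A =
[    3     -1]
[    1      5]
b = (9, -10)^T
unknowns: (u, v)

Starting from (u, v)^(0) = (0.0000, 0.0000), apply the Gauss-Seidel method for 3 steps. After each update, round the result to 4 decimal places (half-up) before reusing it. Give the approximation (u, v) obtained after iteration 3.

Iteration 1:
  u = (9 - (-1)·0.0000) / (3) = 3.0000
  v = (-10 - (1)·3.0000) / (5) = -2.6000
Iteration 2:
  u = (9 - (-1)·-2.6000) / (3) = 2.1333
  v = (-10 - (1)·2.1333) / (5) = -2.4267
Iteration 3:
  u = (9 - (-1)·-2.4267) / (3) = 2.1911
  v = (-10 - (1)·2.1911) / (5) = -2.4382

(2.1911, -2.4382)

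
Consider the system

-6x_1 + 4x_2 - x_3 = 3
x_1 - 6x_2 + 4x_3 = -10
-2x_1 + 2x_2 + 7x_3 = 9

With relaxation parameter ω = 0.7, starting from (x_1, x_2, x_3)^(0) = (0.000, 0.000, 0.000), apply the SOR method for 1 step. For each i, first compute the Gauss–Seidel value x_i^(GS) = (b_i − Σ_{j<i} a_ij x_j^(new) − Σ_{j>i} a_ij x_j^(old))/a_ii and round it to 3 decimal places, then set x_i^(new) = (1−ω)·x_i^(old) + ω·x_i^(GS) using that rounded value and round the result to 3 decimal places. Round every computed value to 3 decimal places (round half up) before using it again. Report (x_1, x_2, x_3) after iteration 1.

(-0.350, 1.126, 0.605)

Iteration 1:
  x_1: GS value = (3 - (4)·0.000 - (-1)·0.000) / (-6) = -0.500;  x_1 ← (1−ω)·0.000 + ω·-0.500 = -0.350
  x_2: GS value = (-10 - (1)·-0.350 - (4)·0.000) / (-6) = 1.608;  x_2 ← (1−ω)·0.000 + ω·1.608 = 1.126
  x_3: GS value = (9 - (-2)·-0.350 - (2)·1.126) / (7) = 0.864;  x_3 ← (1−ω)·0.000 + ω·0.864 = 0.605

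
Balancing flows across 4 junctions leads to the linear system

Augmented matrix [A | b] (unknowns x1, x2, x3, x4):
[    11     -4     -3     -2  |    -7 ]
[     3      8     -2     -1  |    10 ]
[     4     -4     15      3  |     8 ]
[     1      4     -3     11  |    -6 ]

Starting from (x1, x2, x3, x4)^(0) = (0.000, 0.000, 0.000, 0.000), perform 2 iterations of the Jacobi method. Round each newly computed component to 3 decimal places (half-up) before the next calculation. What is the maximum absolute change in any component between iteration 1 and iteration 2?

0.612

Iteration 1:
  x1 = (-7 - (-4)·0.000 - (-3)·0.000 - (-2)·0.000) / (11) = -0.636
  x2 = (10 - (3)·0.000 - (-2)·0.000 - (-1)·0.000) / (8) = 1.250
  x3 = (8 - (4)·0.000 - (-4)·0.000 - (3)·0.000) / (15) = 0.533
  x4 = (-6 - (1)·0.000 - (4)·0.000 - (-3)·0.000) / (11) = -0.545
Iteration 2:
  x1 = (-7 - (-4)·1.250 - (-3)·0.533 - (-2)·-0.545) / (11) = -0.136
  x2 = (10 - (3)·-0.636 - (-2)·0.533 - (-1)·-0.545) / (8) = 1.554
  x3 = (8 - (4)·-0.636 - (-4)·1.250 - (3)·-0.545) / (15) = 1.145
  x4 = (-6 - (1)·-0.636 - (4)·1.250 - (-3)·0.533) / (11) = -0.797
Change: (0.500, 0.304, 0.612, -0.252) → max |·| = 0.612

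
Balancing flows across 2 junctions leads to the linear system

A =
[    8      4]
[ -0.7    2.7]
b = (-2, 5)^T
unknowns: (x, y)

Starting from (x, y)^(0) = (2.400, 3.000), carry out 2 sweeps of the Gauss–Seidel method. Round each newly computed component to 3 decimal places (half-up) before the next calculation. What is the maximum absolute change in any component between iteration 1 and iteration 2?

0.801

Iteration 1:
  x = (-2 - (4)·3.000) / (8) = -1.750
  y = (5 - (-0.7)·-1.750) / (2.7) = 1.398
Iteration 2:
  x = (-2 - (4)·1.398) / (8) = -0.949
  y = (5 - (-0.7)·-0.949) / (2.7) = 1.606
Change: (0.801, 0.208) → max |·| = 0.801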